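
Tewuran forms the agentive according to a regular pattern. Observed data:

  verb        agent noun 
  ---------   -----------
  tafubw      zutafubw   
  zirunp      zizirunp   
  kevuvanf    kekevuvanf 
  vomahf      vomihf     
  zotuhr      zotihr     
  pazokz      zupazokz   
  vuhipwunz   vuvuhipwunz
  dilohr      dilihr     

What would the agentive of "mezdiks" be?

"mezdiks" has second-to-last letter 'k'. The one such stem in the data (pazokz → zupazokz) adds the prefix zu-, so the same rule applies.
The other patterns: stems whose second-to-last letter is 'n' repeat the first consonant+vowel as a prefix; stems whose second-to-last letter is 'h' change the last vowel to 'i'.
So mezdiks → zumezdiks.

zumezdiks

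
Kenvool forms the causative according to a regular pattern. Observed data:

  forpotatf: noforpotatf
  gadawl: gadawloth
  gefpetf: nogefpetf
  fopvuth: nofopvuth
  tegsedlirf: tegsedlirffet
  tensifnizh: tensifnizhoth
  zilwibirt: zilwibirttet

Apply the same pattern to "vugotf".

forpotatf and tegsedlirf both end in -f yet inflect differently (noforpotatf, tegsedlirffet), so the final letter is not what conditions the rule; the second-to-last letter is.
"vugotf" has second-to-last letter 't'. The stems whose second-to-last letter is 't' (forpotatf → noforpotatf, gefpetf → nogefpetf, fopvuth → nofopvuth) add the prefix no-.
The other patterns: stems whose second-to-last letter is 'r' double the final consonant and add -et; stems whose second-to-last letter is 'w' or 'z' add -oth.
So vugotf → novugotf.

novugotf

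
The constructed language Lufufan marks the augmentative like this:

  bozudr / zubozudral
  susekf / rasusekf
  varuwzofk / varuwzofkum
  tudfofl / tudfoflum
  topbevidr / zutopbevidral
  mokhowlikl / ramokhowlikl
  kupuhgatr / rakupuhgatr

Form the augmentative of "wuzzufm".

wuzzufmum

"wuzzufm" has second-to-last letter 'f'. The stems whose second-to-last letter is 'f' (varuwzofk → varuwzofkum, tudfofl → tudfoflum) add -um.
So wuzzufm → wuzzufmum.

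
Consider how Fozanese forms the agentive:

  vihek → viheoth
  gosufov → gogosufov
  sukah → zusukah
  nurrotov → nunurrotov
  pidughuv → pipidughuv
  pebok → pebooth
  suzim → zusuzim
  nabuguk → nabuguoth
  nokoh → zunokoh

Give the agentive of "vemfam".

zuvemfam

"vemfam" ends in -m. The one such stem in the data (suzim → zusuzim) adds the prefix zu-, so the same rule applies.
So vemfam → zuvemfam.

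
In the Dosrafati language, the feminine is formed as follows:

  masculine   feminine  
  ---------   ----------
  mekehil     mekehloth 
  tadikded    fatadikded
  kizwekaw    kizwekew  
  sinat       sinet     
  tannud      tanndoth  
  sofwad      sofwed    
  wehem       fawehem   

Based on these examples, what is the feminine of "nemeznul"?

nemeznloth

sofwad and tadikded both end in -d yet inflect differently (sofwed, fatadikded), so the final letter is not what conditions the rule; the last vowel is.
"nemeznul" has last vowel 'u'. The one such stem in the data (tannud → tanndoth) deletes the last vowel and adds -oth (as does mekehil), so the same rule applies.
The other patterns: stems whose last vowel is 'a' change the last vowel to 'e'; stems whose last vowel is 'e' add the prefix fa-.
So nemeznul → nemeznloth.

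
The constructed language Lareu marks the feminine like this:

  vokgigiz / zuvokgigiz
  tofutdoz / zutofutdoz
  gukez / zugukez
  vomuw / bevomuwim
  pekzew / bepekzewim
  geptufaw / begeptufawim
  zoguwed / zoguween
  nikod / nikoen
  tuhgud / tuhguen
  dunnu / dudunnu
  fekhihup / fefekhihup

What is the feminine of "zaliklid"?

zaliklien

gukez and pekzew both have last vowel 'e' yet inflect differently (zugukez, bepekzewim), so the last vowel is not what conditions the rule; the final letter is.
"zaliklid" ends in -d. The stems ending in -d (zoguwed → zoguween, nikod → nikoen, tuhgud → tuhguen) drop the final letter and add -en.
So zaliklid → zaliklien.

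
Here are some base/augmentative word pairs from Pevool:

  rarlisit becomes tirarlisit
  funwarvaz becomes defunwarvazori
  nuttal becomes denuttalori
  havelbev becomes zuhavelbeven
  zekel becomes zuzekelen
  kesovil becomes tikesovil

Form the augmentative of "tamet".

zutameten

kesovil and zekel both end in -l yet inflect differently (tikesovil, zuzekelen), so the final letter is not what conditions the rule; the last vowel is.
"tamet" has last vowel 'e'. The stems whose last vowel is 'e' (zekel → zuzekelen, havelbev → zuhavelbeven) add zu- … -en around the stem.
So tamet → zutameten.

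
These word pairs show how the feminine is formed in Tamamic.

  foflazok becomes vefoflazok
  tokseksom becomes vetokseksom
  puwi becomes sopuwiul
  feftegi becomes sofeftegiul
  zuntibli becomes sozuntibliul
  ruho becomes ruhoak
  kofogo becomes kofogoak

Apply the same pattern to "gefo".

gefoak

"gefo" ends in -o. The stems ending in -o (ruho → ruhoak, kofogo → kofogoak) add -ak.
So gefo → gefoak.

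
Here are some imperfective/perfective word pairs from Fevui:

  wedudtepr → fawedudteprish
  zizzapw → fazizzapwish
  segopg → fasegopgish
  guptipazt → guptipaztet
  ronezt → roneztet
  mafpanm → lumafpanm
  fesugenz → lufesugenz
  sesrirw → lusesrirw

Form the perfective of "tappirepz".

fatappirepzish

"tappirepz" has second-to-last letter 'p'. The stems whose second-to-last letter is 'p' (wedudtepr → fawedudteprish, zizzapw → fazizzapwish, segopg → fasegopgish) add fa- … -ish around the stem.
So tappirepz → fatappirepzish.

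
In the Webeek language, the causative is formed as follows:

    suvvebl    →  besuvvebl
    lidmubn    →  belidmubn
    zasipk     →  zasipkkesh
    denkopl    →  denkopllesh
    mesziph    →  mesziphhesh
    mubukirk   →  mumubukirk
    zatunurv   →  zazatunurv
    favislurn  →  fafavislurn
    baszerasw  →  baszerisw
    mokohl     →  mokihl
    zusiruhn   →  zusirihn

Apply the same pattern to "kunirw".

kukunirw

suvvebl and denkopl both end in -l yet inflect differently (besuvvebl, denkopllesh), so the final letter is not what conditions the rule; the second-to-last letter is.
"kunirw" has second-to-last letter 'r'. The stems whose second-to-last letter is 'r' (mubukirk → mumubukirk, zatunurv → zazatunurv, favislurn → fafavislurn) repeat the first consonant+vowel as a prefix.
The other patterns: stems whose second-to-last letter is 'b' add the prefix be-; stems whose second-to-last letter is 'p' double the final consonant and add -esh; stems whose second-to-last letter is 'h' or 's' change the last vowel to 'i'.
So kunirw → kukunirw.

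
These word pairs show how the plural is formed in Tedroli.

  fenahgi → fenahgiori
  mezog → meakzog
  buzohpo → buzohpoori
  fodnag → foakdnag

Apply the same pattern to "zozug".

mezog and buzohpo both have last vowel 'o' yet inflect differently (meakzog, buzohpoori), so the last vowel is not what conditions the rule; whether the stem ends in a vowel or a consonant is.
"zozug" ends in a consonant. The stems ending in a consonant (fodnag → foakdnag, mezog → meakzog) insert -ak- after the first vowel.
The other pattern: stems ending in a vowel add -ori.
So zozug → zoakzug.

zoakzug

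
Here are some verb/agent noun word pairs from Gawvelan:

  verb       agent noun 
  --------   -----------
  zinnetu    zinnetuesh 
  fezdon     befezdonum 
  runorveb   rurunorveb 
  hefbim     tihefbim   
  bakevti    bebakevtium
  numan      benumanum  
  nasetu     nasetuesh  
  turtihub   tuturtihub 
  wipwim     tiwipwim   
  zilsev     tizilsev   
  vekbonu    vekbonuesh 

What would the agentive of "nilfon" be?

benilfonum

"nilfon" ends in -n. The stems ending in -n (numan → benumanum, fezdon → befezdonum) add be- … -um around the stem.
So nilfon → benilfonum.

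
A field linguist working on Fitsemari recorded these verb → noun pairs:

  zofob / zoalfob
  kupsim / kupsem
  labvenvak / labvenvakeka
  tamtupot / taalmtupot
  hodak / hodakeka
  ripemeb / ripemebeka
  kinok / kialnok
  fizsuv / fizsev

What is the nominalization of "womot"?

"womot" has last vowel 'o'. The stems whose last vowel is 'o' (tamtupot → taalmtupot, zofob → zoalfob, kinok → kialnok) insert -al- after the first vowel.
The other patterns: stems whose last vowel is 'a' or 'e' add -eka; stems whose last vowel is 'i' or 'u' change the last vowel to 'e'.
So womot → woalmot.

woalmot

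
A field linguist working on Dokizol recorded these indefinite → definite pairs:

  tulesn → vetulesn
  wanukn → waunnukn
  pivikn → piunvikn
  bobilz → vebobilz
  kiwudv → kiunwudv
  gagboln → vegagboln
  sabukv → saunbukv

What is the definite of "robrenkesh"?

verobrenkesh

pivikn and tulesn both end in -n yet inflect differently (piunvikn, vetulesn), so the final letter is not what conditions the rule; the second-to-last letter is.
"robrenkesh" has second-to-last letter 's'. The one such stem in the data (tulesn → vetulesn) adds the prefix ve-, so the same rule applies.
So robrenkesh → verobrenkesh.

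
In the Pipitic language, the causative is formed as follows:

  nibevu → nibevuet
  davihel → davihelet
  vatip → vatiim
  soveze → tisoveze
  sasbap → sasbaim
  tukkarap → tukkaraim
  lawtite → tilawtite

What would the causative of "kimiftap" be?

soveze and davihel both have last vowel 'e' yet inflect differently (tisoveze, davihelet), so the last vowel is not what conditions the rule; the final letter is.
"kimiftap" ends in -p. The stems ending in -p (tukkarap → tukkaraim, vatip → vatiim, sasbap → sasbaim) drop the final letter and add -im.
The other patterns: stems ending in -e add the prefix ti-; stems ending in -l or -u add -et.
So kimiftap → kimiftaim.

kimiftaim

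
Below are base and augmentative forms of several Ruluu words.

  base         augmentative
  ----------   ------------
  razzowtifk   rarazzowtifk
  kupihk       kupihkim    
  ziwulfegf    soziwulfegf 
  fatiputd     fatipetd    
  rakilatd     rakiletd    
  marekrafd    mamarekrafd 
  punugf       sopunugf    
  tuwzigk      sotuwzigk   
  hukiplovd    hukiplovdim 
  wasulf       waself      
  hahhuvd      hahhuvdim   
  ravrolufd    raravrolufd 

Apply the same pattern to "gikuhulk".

fatiputd and ravrolufd both end in -d yet inflect differently (fatipetd, raravrolufd), so the final letter is not what conditions the rule; the second-to-last letter is.
"gikuhulk" has second-to-last letter 'l'. The one such stem in the data (wasulf → waself) changes the last vowel to 'e' (as do fatiputd, rakilatd), so the same rule applies.
The other patterns: stems whose second-to-last letter is 'f' repeat the first consonant+vowel as a prefix; stems whose second-to-last letter is 'g' add the prefix so-; stems whose second-to-last letter is 'h' or 'v' add -im.
So gikuhulk → gikuhelk.

gikuhelk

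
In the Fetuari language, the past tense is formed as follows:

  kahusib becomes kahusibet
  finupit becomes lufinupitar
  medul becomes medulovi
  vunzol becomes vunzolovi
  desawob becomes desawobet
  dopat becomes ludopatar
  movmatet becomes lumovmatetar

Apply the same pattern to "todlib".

todlibet

"todlib" ends in -b. The stems ending in -b (kahusib → kahusibet, desawob → desawobet) add -et.
The other patterns: stems ending in -t add lu- … -ar around the stem; stems ending in -l add -ovi.
So todlib → todlibet.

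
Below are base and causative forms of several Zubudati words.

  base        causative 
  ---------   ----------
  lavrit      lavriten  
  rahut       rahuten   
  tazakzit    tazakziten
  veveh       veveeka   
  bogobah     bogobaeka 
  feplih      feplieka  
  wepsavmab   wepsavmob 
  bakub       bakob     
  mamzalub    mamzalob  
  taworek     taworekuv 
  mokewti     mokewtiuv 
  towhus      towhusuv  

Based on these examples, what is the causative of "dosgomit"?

lavrit and feplih both have last vowel 'i' yet inflect differently (lavriten, feplieka), so the last vowel is not what conditions the rule; the final letter is.
"dosgomit" ends in -t. The stems ending in -t (lavrit → lavriten, rahut → rahuten, tazakzit → tazakziten) add -en.
The other patterns: stems ending in -h drop the final letter and add -eka; stems ending in -b change the last vowel to 'o'; stems ending in -i, -k or -s add -uv.
So dosgomit → dosgomiten.

dosgomiten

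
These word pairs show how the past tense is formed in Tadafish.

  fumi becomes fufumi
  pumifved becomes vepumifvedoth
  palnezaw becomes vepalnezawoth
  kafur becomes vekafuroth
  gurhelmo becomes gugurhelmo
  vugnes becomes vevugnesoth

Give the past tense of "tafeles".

fumi and vugnes both have 2 vowels yet inflect differently (fufumi, vevugnesoth), so the number of vowels is not what conditions the rule; whether the stem ends in a vowel or a consonant is.
"tafeles" ends in a consonant. The stems ending in a consonant (vugnes → vevugnesoth, pumifved → vepumifvedoth, kafur → vekafuroth) add ve- … -oth around the stem.
So tafeles → vetafelesoth.

vetafelesoth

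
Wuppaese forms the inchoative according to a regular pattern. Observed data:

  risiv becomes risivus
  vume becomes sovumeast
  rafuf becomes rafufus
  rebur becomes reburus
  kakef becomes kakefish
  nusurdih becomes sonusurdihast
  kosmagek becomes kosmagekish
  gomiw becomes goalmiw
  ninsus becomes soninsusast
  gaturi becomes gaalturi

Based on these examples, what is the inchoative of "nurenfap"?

"nurenfap" begins with n-. The stems beginning with n- (ninsus → soninsusast, nusurdih → sonusurdihast) add so- … -ast around the stem.
The other patterns: stems beginning with r- add -us; stems beginning with g- insert -al- after the first vowel; stems beginning with k- add -ish.
So nurenfap → sonurenfapast.

sonurenfapast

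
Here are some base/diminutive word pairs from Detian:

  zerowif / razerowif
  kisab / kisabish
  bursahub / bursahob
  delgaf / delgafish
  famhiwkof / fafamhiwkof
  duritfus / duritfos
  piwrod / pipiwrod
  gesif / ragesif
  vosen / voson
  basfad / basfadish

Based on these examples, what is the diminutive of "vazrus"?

piwrod and basfad both end in -d yet inflect differently (pipiwrod, basfadish), so the final letter is not what conditions the rule; the last vowel is.
"vazrus" has last vowel 'u'. The stems whose last vowel is 'u' (duritfus → duritfos, bursahub → bursahob) change the last vowel to 'o'.
The other patterns: stems whose last vowel is 'o' repeat the first consonant+vowel as a prefix; stems whose last vowel is 'a' add -ish; stems whose last vowel is 'i' add the prefix ra-.
So vazrus → vazros.

vazros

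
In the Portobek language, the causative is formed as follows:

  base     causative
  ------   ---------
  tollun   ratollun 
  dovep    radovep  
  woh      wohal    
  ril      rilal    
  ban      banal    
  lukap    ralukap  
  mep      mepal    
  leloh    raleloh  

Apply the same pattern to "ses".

tollun and ban both end in -n yet inflect differently (ratollun, banal), so the final letter is not what conditions the rule; the number of vowels is.
"ses" has 1 vowel. The stems with 1 vowel (ril → rilal, ban → banal, mep → mepal) add -al.
The other pattern: stems with 2 vowels add the prefix ra-.
So ses → sesal.

sesal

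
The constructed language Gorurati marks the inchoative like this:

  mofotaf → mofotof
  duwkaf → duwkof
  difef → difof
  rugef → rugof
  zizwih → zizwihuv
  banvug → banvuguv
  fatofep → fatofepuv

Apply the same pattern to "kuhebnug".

"kuhebnug" ends in -g. The one such stem in the data (banvug → banvuguv) adds -uv, so the same rule applies.
The other pattern: stems ending in -f change the last vowel to 'o'.
So kuhebnug → kuhebnuguv.

kuhebnuguv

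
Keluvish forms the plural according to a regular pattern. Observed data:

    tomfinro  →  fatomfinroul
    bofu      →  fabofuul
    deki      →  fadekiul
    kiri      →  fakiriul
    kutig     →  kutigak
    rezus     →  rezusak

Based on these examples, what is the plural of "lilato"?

"lilato" ends in a vowel. The stems ending in a vowel (tomfinro → fatomfinroul, bofu → fabofuul, deki → fadekiul) add fa- … -ul around the stem.
The other pattern: stems ending in a consonant add -ak.
So lilato → falilatoul.

falilatoul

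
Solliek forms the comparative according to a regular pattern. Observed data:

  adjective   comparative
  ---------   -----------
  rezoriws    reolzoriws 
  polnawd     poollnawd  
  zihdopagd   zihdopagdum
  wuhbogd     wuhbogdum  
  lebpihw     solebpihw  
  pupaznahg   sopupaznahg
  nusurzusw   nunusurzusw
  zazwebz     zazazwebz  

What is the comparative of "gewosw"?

gegewosw

polnawd and zihdopagd both end in -d yet inflect differently (poollnawd, zihdopagdum), so the final letter is not what conditions the rule; the second-to-last letter is.
"gewosw" has second-to-last letter 's'. The one such stem in the data (nusurzusw → nunusurzusw) repeats the first consonant+vowel as a prefix (as does zazwebz), so the same rule applies.
The other patterns: stems whose second-to-last letter is 'w' insert -ol- after the first vowel; stems whose second-to-last letter is 'g' add -um; stems whose second-to-last letter is 'h' add the prefix so-.
So gewosw → gegewosw.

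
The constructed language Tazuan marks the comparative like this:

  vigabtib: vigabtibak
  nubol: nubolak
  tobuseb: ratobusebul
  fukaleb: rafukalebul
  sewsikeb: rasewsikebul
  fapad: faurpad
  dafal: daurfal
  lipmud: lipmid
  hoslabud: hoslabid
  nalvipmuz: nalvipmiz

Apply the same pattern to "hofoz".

hofozak

vigabtib and tobuseb both end in -b yet inflect differently (vigabtibak, ratobusebul), so the final letter is not what conditions the rule; the last vowel is.
"hofoz" has last vowel 'o'. The one such stem in the data (nubol → nubolak) adds -ak, so the same rule applies.
The other patterns: stems whose last vowel is 'e' add ra- … -ul around the stem; stems whose last vowel is 'a' insert -ur- after the first vowel; stems whose last vowel is 'u' change the last vowel to 'i'.
So hofoz → hofozak.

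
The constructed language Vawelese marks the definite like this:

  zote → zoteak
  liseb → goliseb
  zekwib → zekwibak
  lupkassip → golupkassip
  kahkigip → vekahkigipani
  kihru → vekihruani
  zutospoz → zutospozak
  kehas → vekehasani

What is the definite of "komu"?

kahkigip and lupkassip both end in -p yet inflect differently (vekahkigipani, golupkassip), so the final letter is not what conditions the rule; the first letter is.
"komu" begins with k-. The stems beginning with k- (kahkigip → vekahkigipani, kehas → vekehasani, kihru → vekihruani) add ve- … -ani around the stem.
The other patterns: stems beginning with l- add the prefix go-; stems beginning with z- add -ak.
So komu → vekomuani.

vekomuani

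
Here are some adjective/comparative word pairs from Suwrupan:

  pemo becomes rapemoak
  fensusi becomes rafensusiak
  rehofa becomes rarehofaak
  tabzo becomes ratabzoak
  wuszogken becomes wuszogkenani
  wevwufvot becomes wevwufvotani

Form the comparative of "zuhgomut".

zuhgomutani

pemo and wevwufvot both have last vowel 'o' yet inflect differently (rapemoak, wevwufvotani), so the last vowel is not what conditions the rule; whether the stem ends in a vowel or a consonant is.
"zuhgomut" ends in a consonant. The stems ending in a consonant (wuszogken → wuszogkenani, wevwufvot → wevwufvotani) add -ani.
So zuhgomut → zuhgomutani.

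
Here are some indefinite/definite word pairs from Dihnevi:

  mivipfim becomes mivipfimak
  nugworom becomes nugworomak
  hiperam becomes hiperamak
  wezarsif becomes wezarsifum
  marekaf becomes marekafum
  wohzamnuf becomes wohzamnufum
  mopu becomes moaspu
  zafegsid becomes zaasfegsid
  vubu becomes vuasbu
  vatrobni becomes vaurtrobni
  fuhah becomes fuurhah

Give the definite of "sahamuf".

mivipfim and wezarsif both have last vowel 'i' yet inflect differently (mivipfimak, wezarsifum), so the last vowel is not what conditions the rule; the final letter is.
"sahamuf" ends in -f. The stems ending in -f (wezarsif → wezarsifum, marekaf → marekafum, wohzamnuf → wohzamnufum) add -um.
So sahamuf → sahamufum.

sahamufum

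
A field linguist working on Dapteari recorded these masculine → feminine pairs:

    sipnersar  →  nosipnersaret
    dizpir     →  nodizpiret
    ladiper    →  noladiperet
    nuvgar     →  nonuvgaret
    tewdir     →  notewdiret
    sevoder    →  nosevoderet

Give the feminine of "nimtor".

Every pair shown (sipnersar → nosipnersaret, dizpir → nodizpiret, ladiper → noladiperet, …) follows the same rule: add no- … -et around the stem.
So nimtor → nonimtoret.

nonimtoret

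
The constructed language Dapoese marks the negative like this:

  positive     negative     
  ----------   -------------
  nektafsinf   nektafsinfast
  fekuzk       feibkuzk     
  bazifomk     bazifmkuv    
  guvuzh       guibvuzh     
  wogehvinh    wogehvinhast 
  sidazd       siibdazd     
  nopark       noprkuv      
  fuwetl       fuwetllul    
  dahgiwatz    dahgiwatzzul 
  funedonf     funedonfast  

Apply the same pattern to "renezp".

wogehvinh and guvuzh both end in -h yet inflect differently (wogehvinhast, guibvuzh), so the final letter is not what conditions the rule; the second-to-last letter is.
"renezp" has second-to-last letter 'z'. The stems whose second-to-last letter is 'z' (sidazd → siibdazd, fekuzk → feibkuzk, guvuzh → guibvuzh) insert -ib- after the first vowel.
The other patterns: stems whose second-to-last letter is 't' double the final consonant and add -ul; stems whose second-to-last letter is 'n' add -ast; stems whose second-to-last letter is 'm' or 'r' delete the last vowel and add -uv.
So renezp → reibnezp.

reibnezp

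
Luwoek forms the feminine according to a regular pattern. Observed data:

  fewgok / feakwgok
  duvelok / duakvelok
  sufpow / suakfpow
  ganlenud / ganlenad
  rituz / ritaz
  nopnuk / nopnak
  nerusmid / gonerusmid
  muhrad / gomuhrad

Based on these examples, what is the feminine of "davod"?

daakvod

"davod" has last vowel 'o'. The stems whose last vowel is 'o' (fewgok → feakwgok, duvelok → duakvelok, sufpow → suakfpow) insert -ak- after the first vowel.
The other patterns: stems whose last vowel is 'u' change the last vowel to 'a'; stems whose last vowel is 'a' or 'i' add the prefix go-.
So davod → daakvod.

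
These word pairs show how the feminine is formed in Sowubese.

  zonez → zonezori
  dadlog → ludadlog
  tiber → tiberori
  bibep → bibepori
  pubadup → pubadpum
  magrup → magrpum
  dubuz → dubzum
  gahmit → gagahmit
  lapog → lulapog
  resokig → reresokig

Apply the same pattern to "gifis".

gigifis

dubuz and zonez both end in -z yet inflect differently (dubzum, zonezori), so the final letter is not what conditions the rule; the last vowel is.
"gifis" has last vowel 'i'. The stems whose last vowel is 'i' (resokig → reresokig, gahmit → gagahmit) repeat the first consonant+vowel as a prefix.
So gifis → gigifis.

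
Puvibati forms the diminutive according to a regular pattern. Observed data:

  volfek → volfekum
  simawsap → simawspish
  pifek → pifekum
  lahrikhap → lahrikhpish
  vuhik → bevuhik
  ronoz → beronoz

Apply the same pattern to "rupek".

rupekum

pifek and vuhik both end in -k yet inflect differently (pifekum, bevuhik), so the final letter is not what conditions the rule; the last vowel is.
"rupek" has last vowel 'e'. The stems whose last vowel is 'e' (pifek → pifekum, volfek → volfekum) add -um.
The other patterns: stems whose last vowel is 'a' delete the last vowel and add -ish; stems whose last vowel is 'i' or 'o' add the prefix be-.
So rupek → rupekum.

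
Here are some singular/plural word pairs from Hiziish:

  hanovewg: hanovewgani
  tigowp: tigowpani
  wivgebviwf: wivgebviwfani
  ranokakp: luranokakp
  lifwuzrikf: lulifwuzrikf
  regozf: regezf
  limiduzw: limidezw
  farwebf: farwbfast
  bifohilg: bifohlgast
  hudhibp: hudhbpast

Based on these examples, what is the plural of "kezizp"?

kezezp

tigowp and ranokakp both end in -p yet inflect differently (tigowpani, luranokakp), so the final letter is not what conditions the rule; the second-to-last letter is.
"kezizp" has second-to-last letter 'z'. The stems whose second-to-last letter is 'z' (regozf → regezf, limiduzw → limidezw) change the last vowel to 'e'.
So kezizp → kezezp.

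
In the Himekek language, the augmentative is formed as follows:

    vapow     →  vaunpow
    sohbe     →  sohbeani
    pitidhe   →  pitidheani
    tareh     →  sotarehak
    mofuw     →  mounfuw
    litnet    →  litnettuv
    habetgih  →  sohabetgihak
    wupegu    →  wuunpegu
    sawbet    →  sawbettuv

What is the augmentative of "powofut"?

"powofut" ends in -t. The stems ending in -t (sawbet → sawbettuv, litnet → litnettuv) double the final consonant and add -uv.
So powofut → powofuttuv.

powofuttuv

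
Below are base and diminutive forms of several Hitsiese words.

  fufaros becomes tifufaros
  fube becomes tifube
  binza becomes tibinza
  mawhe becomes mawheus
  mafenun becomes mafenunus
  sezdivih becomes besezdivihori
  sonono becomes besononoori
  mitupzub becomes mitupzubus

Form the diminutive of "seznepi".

mawhe and fube both end in -e yet inflect differently (mawheus, tifube), so the final letter is not what conditions the rule; the first letter is.
"seznepi" begins with s-. The stems beginning with s- (sezdivih → besezdivihori, sonono → besononoori) add be- … -ori around the stem.
So seznepi → beseznepiori.

beseznepiori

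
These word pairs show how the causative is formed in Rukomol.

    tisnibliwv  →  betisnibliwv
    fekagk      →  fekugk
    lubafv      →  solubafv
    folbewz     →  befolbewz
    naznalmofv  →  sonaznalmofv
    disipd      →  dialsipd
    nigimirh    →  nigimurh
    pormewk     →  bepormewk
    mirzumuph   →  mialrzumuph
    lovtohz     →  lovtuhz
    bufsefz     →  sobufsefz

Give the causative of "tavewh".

betavewh

"tavewh" has second-to-last letter 'w'. The stems whose second-to-last letter is 'w' (folbewz → befolbewz, pormewk → bepormewk, tisnibliwv → betisnibliwv) add the prefix be-.
So tavewh → betavewh.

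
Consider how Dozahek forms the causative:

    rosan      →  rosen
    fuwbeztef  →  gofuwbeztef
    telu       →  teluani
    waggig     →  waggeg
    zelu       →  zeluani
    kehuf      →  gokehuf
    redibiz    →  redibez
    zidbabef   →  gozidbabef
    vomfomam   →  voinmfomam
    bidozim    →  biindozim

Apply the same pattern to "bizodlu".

kehuf and telu both have last vowel 'u' yet inflect differently (gokehuf, teluani), so the last vowel is not what conditions the rule; the final letter is.
"bizodlu" ends in -u. The stems ending in -u (telu → teluani, zelu → zeluani) add -ani.
The other patterns: stems ending in -f add the prefix go-; stems ending in -m insert -in- after the first vowel; stems ending in -g, -n or -z change the last vowel to 'e'.
So bizodlu → bizodluani.

bizodluani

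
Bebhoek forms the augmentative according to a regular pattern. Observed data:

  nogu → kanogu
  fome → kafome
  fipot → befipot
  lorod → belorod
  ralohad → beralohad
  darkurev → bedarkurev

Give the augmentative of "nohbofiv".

fome and darkurev both have last vowel 'e' yet inflect differently (kafome, bedarkurev), so the last vowel is not what conditions the rule; whether the stem ends in a vowel or a consonant is.
"nohbofiv" ends in a consonant. The stems ending in a consonant (fipot → befipot, lorod → belorod, ralohad → beralohad) add the prefix be-.
The other pattern: stems ending in a vowel add the prefix ka-.
So nohbofiv → benohbofiv.

benohbofiv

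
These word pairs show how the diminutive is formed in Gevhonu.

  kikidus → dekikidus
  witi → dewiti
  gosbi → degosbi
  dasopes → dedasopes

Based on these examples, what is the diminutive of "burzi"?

deburzi

Every pair shown (kikidus → dekikidus, witi → dewiti, gosbi → degosbi, …) follows the same rule: add the prefix de-.
So burzi → deburzi.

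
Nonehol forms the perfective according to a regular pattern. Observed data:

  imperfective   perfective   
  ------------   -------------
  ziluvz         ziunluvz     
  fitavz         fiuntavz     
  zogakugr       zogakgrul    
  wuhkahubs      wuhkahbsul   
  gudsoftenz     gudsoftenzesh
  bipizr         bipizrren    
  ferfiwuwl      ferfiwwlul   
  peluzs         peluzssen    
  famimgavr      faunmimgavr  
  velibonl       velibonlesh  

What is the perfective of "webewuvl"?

"webewuvl" has second-to-last letter 'v'. The stems whose second-to-last letter is 'v' (fitavz → fiuntavz, famimgavr → faunmimgavr, ziluvz → ziunluvz) insert -un- after the first vowel.
So webewuvl → weunbewuvl.

weunbewuvl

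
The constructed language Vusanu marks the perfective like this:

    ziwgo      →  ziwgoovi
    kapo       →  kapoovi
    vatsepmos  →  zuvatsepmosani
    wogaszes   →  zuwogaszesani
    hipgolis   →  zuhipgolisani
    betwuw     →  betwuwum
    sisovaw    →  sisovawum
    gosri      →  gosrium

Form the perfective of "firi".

"firi" ends in -i. The one such stem in the data (gosri → gosrium) adds -um, so the same rule applies.
So firi → firium.

firium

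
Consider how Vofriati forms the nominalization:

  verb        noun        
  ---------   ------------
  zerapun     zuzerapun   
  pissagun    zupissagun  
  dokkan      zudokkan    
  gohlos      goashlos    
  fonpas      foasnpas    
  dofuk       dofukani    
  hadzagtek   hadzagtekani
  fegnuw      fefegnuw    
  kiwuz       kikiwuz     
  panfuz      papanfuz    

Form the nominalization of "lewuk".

lewukani

dokkan and fonpas both have last vowel 'a' yet inflect differently (zudokkan, foasnpas), so the last vowel is not what conditions the rule; the final letter is.
"lewuk" ends in -k. The stems ending in -k (dofuk → dofukani, hadzagtek → hadzagtekani) add -ani.
So lewuk → lewukani.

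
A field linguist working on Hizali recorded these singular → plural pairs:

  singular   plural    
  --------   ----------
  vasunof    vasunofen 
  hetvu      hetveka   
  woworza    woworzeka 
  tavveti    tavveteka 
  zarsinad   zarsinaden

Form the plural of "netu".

neteka

woworza and zarsinad both have last vowel 'a' yet inflect differently (woworzeka, zarsinaden), so the last vowel is not what conditions the rule; whether the stem ends in a vowel or a consonant is.
"netu" ends in a vowel. The stems ending in a vowel (woworza → woworzeka, tavveti → tavveteka, hetvu → hetveka) drop the final letter and add -eka.
The other pattern: stems ending in a consonant add -en.
So netu → neteka.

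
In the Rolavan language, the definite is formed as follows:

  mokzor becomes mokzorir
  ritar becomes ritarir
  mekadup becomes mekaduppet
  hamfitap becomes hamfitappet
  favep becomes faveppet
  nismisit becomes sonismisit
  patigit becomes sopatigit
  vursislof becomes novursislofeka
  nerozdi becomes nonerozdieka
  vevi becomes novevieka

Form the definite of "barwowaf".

nobarwowafeka

"barwowaf" ends in -f. The one such stem in the data (vursislof → novursislofeka) adds no- … -eka around the stem, so the same rule applies.
The other patterns: stems ending in -r add -ir; stems ending in -p double the final consonant and add -et; stems ending in -t add the prefix so-.
So barwowaf → nobarwowafeka.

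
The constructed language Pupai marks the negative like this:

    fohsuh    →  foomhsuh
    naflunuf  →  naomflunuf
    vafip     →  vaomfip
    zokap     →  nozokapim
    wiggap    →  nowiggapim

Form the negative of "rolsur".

wiggap and vafip both end in -p yet inflect differently (nowiggapim, vaomfip), so the final letter is not what conditions the rule; the last vowel is.
"rolsur" has last vowel 'u'. The stems whose last vowel is 'u' (fohsuh → foomhsuh, naflunuf → naomflunuf) insert -om- after the first vowel.
The other pattern: stems whose last vowel is 'a' add no- … -im around the stem.
So rolsur → roomlsur.

roomlsur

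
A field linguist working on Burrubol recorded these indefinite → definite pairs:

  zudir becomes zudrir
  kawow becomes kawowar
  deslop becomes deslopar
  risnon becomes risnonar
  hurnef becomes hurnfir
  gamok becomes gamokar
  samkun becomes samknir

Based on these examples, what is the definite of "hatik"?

risnon and samkun both end in -n yet inflect differently (risnonar, samknir), so the final letter is not what conditions the rule; the last vowel is.
"hatik" has last vowel 'i'. The one such stem in the data (zudir → zudrir) deletes the last vowel and adds -ir (as do samkun, hurnef), so the same rule applies.
So hatik → hatkir.

hatkir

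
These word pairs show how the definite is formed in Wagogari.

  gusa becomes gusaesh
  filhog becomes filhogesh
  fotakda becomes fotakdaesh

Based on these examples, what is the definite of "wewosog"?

wewosogesh

Every pair shown (gusa → gusaesh, filhog → filhogesh, fotakda → fotakdaesh) follows the same rule: add -esh.
So wewosog → wewosogesh.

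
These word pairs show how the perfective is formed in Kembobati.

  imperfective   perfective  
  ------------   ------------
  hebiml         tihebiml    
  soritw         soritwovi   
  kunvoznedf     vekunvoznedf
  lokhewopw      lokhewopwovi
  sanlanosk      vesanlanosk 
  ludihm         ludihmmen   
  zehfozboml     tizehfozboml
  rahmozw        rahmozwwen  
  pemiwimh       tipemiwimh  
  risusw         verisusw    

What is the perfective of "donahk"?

risusw and rahmozw both end in -w yet inflect differently (verisusw, rahmozwwen), so the final letter is not what conditions the rule; the second-to-last letter is.
"donahk" has second-to-last letter 'h'. The one such stem in the data (ludihm → ludihmmen) doubles the final consonant and adds -en (as does rahmozw), so the same rule applies.
The other patterns: stems whose second-to-last letter is 'd' or 's' add the prefix ve-; stems whose second-to-last letter is 'm' add the prefix ti-; stems whose second-to-last letter is 'p' or 't' add -ovi.
So donahk → donahkken.

donahkken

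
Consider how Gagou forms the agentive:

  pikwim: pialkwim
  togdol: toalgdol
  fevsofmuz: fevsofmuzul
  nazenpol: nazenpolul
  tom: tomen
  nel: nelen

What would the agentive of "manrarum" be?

nel and togdol both end in -l yet inflect differently (nelen, toalgdol), so the final letter is not what conditions the rule; the number of vowels is.
"manrarum" has 3 vowels. The stems with 3 vowels (fevsofmuz → fevsofmuzul, nazenpol → nazenpolul) add -ul.
So manrarum → manrarumul.

manrarumul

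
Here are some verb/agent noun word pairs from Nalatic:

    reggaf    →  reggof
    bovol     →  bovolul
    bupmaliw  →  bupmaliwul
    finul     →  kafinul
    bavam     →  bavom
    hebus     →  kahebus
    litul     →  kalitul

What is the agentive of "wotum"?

kawotum

"wotum" has last vowel 'u'. The stems whose last vowel is 'u' (finul → kafinul, litul → kalitul, hebus → kahebus) add the prefix ka-.
So wotum → kawotum.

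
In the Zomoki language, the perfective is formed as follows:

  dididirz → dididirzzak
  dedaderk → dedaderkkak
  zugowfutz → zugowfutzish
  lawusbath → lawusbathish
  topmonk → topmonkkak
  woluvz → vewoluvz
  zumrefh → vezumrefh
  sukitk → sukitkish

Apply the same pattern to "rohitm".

rohitmish

zugowfutz and woluvz both end in -z yet inflect differently (zugowfutzish, vewoluvz), so the final letter is not what conditions the rule; the second-to-last letter is.
"rohitm" has second-to-last letter 't'. The stems whose second-to-last letter is 't' (sukitk → sukitkish, zugowfutz → zugowfutzish, lawusbath → lawusbathish) add -ish.
So rohitm → rohitmish.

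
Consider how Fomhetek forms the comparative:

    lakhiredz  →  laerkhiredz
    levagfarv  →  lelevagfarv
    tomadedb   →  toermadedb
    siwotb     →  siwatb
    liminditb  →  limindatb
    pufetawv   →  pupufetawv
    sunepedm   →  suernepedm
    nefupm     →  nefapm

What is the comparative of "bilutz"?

bilatz

tomadedb and liminditb both end in -b yet inflect differently (toermadedb, limindatb), so the final letter is not what conditions the rule; the second-to-last letter is.
"bilutz" has second-to-last letter 't'. The stems whose second-to-last letter is 't' (liminditb → limindatb, siwotb → siwatb) change the last vowel to 'a'.
The other patterns: stems whose second-to-last letter is 'd' insert -er- after the first vowel; stems whose second-to-last letter is 'r' or 'w' repeat the first consonant+vowel as a prefix.
So bilutz → bilatz.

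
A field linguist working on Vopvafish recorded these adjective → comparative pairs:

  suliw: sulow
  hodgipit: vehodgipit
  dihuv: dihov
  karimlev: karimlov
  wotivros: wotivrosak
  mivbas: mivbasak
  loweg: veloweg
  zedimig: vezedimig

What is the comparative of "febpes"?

"febpes" ends in -s. The stems ending in -s (mivbas → mivbasak, wotivros → wotivrosak) add -ak.
The other patterns: stems ending in -v or -w change the last vowel to 'o'; stems ending in -g or -t add the prefix ve-.
So febpes → febpesak.

febpesak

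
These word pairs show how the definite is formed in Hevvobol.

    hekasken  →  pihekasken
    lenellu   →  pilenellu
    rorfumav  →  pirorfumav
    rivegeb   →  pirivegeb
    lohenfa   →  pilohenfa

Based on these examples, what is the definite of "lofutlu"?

pilofutlu

Every pair shown (hekasken → pihekasken, lenellu → pilenellu, rorfumav → pirorfumav, …) follows the same rule: add the prefix pi-.
So lofutlu → pilofutlu.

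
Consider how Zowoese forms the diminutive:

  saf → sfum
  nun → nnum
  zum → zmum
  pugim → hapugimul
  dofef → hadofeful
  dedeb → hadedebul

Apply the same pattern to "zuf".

zum and pugim both end in -m yet inflect differently (zmum, hapugimul), so the final letter is not what conditions the rule; the number of vowels is.
"zuf" has 1 vowel. The stems with 1 vowel (saf → sfum, nun → nnum, zum → zmum) delete the last vowel and add -um.
The other pattern: stems with 2 vowels add ha- … -ul around the stem.
So zuf → zfum.

zfum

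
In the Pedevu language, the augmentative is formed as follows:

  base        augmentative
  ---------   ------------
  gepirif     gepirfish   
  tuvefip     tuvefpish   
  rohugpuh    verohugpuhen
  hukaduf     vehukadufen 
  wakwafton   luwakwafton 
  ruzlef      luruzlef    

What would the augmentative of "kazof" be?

lukazof

gepirif and hukaduf both end in -f yet inflect differently (gepirfish, vehukadufen), so the final letter is not what conditions the rule; the last vowel is.
"kazof" has last vowel 'o'. The one such stem in the data (wakwafton → luwakwafton) adds the prefix lu-, so the same rule applies.
So kazof → lukazof.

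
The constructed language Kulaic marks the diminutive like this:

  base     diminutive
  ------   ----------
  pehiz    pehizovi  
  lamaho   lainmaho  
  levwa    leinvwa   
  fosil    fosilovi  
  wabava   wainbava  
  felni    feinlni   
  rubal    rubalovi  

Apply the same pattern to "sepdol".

rubal and wabava both have last vowel 'a' yet inflect differently (rubalovi, wainbava), so the last vowel is not what conditions the rule; whether the stem ends in a vowel or a consonant is.
"sepdol" ends in a consonant. The stems ending in a consonant (rubal → rubalovi, fosil → fosilovi, pehiz → pehizovi) add -ovi.
The other pattern: stems ending in a vowel insert -in- after the first vowel.
So sepdol → sepdolovi.

sepdolovi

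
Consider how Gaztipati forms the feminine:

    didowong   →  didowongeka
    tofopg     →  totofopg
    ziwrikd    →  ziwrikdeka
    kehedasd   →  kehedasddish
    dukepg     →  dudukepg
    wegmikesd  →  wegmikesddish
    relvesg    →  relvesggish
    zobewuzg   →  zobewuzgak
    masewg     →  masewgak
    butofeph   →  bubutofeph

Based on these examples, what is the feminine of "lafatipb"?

masewg and relvesg both end in -g yet inflect differently (masewgak, relvesggish), so the final letter is not what conditions the rule; the second-to-last letter is.
"lafatipb" has second-to-last letter 'p'. The stems whose second-to-last letter is 'p' (butofeph → bubutofeph, tofopg → totofopg, dukepg → dudukepg) repeat the first consonant+vowel as a prefix.
The other patterns: stems whose second-to-last letter is 'w' or 'z' add -ak; stems whose second-to-last letter is 's' double the final consonant and add -ish; stems whose second-to-last letter is 'k' or 'n' add -eka.
So lafatipb → lalafatipb.

lalafatipb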